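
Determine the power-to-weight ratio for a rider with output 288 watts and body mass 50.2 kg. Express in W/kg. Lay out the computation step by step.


P/W = 288 / 50.2 = 5.737 W/kg

5.737 W/kg


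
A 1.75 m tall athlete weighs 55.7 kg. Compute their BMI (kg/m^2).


height^2 = 3.0625 m^2
BMI = 55.7 / 3.0625 = 18.19 kg/m^2

18.19 kg/m^2


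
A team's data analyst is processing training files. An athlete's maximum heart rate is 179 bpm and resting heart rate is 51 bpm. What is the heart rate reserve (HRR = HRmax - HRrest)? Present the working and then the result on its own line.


HRR = HRmax - HRrest
= 179 - 51
= 128 bpm

128 bpm


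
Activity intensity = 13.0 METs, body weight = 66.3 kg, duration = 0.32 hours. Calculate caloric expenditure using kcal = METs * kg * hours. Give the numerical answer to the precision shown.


kcal = 13.0 * 66.3 * 0.32
= 861.9 * 0.32
= 275.81 kcal

275.81 kcal


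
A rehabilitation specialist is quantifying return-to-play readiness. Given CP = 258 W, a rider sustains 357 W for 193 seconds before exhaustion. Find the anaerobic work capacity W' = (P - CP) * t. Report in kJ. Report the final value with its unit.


Excess power = 357 - 258 = 99 W
Work above CP = 99 * 193 = 19107 J
W' = 19.107 kJ

19.107 kJ


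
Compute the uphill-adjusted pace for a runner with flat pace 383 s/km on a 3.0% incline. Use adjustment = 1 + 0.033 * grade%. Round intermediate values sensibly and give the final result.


Adjustment factor = 1 + 0.033 * 3.0 = 1.099
Grade-adjusted pace = 383 * 1.099 = 420.92 s/km

420.92 s/km


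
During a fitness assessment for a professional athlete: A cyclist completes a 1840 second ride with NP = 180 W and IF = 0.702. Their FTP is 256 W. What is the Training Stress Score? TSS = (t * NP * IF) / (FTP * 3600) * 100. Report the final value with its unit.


t * NP * IF = 1840 * 180 * 0.702 = 232502.4
FTP * 3600 = 921600
TSS = (232502.4 / 921600) * 100 = 25.23

25.23 TSS


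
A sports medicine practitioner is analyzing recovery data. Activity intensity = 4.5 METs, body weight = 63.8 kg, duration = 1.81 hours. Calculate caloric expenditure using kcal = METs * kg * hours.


kcal = 4.5 * 63.8 * 1.81
= 287.1 * 1.81
= 519.65 kcal

519.65 kcal


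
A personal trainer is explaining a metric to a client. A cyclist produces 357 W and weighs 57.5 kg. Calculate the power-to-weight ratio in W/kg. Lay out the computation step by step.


P/W = power / mass
= 357 / 57.5
= 6.209 W/kg

6.209 W/kg


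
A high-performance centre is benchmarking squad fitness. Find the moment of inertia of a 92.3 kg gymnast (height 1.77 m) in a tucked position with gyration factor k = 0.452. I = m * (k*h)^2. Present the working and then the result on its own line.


Radius of gyration = 0.452 * 1.77 = 0.80004 m
I = 92.3 * 0.80004^2
= 92.3 * 0.640064
= 59.078 kg*m^2

59.078 kg*m^2


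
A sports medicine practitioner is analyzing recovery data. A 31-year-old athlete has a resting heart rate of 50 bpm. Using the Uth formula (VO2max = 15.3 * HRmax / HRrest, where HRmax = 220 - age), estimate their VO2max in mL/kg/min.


HRmax = 220 - 31 = 189 bpm
Ratio = HRmax / HRrest = 189 / 50 = 3.78
VO2max = 15.3 * 3.78 = 57.83 mL/kg/min

57.83 mL/kg/min


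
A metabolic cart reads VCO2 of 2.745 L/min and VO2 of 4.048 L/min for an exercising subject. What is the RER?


RER = VCO2 / VO2 = 2.745 / 4.048 = 0.6781

0.6781


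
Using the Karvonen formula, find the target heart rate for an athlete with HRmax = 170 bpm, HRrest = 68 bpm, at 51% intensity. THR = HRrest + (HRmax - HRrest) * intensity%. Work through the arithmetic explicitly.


HRR = 170 - 68 = 102
THR = 68 + 102 * 0.51
= 68 + 52.02
= 120.02 bpm

120.02 bpm


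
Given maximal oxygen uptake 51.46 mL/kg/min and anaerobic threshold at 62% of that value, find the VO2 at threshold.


Percentage as decimal = 0.62
VO2 at AT = 51.46 * 0.62 = 31.91 mL/kg/min

31.91 mL/kg/min


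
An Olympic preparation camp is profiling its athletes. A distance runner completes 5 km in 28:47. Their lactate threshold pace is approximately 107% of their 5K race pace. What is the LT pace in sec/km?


Convert to seconds: 28 min 47 s = 1727 s
Pace per km = 1727 / 5 = 345.4 s/km
LT pace = 345.4 * 1.07 = 369.58 s/km

369.58 s/km


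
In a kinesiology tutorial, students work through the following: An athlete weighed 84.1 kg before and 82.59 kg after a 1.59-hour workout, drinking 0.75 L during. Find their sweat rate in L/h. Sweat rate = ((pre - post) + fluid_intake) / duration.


Body mass change = 1.51 kg
Total sweat loss = 1.51 + 0.75 = 2.26 L
Rate = 2.26 / 1.59 = 1.421 L/h

1.421 L/h


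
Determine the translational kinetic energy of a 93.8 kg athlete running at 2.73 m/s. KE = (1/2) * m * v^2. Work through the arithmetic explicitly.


KE = 0.5 * m * v^2
= 0.5 * 93.8 * 2.73^2
= 0.5 * 93.8 * 7.4529
= 349.54 J

349.54 J


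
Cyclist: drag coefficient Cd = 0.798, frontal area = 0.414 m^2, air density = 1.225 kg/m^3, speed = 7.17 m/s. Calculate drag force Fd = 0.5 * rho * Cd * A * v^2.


v^2 = 7.17^2 = 51.4089
Fd = 0.5 * 1.225 * 0.798 * 0.414 * 51.4089
= 10.403 N

10.403 N


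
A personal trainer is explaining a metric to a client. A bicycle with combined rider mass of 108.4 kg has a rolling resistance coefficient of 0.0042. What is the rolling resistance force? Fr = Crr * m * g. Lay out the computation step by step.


Fr = 0.0042 * 108.4 * 9.81
= 0.45528 * 9.81
= 4.466 N

4.466 N


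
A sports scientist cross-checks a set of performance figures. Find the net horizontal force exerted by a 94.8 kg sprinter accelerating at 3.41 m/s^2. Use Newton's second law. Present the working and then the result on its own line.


Newton's second law: F = m * a
F = 94.8 * 3.41 = 323.27 N

323.27 N


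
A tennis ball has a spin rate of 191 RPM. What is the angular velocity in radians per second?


Convert RPM to rad/s: multiply by 2*pi and divide by 60
omega = 191 * 2 * pi / 60
= 20.001 rad/s

20.001 rad/s


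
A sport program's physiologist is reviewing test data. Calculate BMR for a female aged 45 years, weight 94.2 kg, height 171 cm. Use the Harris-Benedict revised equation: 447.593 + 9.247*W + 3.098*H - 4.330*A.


Substituting values:
W term = 9.247 * 94.2 = 871.0674
H term = 3.098 * 171 = 529.758
A term = 4.330 * 45 = 194.85
BMR = 1653.57 kcal/day

1653.57 kcal/day


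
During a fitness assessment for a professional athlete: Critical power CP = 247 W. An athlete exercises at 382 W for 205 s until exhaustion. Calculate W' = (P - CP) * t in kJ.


P - CP = 382 - 247 = 135 W
W' = 135 * 205 = 27675 J
= 27675 / 1000 = 27.675 kJ

27.675 kJ


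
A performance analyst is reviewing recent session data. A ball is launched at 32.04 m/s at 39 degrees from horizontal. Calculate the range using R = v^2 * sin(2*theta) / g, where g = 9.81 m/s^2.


sin(2 * 39) = sin(78) = 0.978148
v^2 = 32.04^2 = 1026.5616
R = 1026.5616 * 0.978148 / 9.81
= 102.358 m

102.358 m


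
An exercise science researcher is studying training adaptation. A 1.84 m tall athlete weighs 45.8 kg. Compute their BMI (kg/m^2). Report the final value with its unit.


height^2 = 3.3856 m^2
BMI = 45.8 / 3.3856 = 13.53 kg/m^2

13.53 kg/m^2


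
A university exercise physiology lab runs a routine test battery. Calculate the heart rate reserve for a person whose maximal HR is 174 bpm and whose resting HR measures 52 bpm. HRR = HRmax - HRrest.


HRmax = 174 bpm
HRrest = 52 bpm
HRR = 174 - 52 = 122 bpm

122 bpm


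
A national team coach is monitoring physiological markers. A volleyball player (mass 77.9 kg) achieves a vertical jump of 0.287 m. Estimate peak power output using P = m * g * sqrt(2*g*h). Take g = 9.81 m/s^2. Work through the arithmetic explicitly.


2 * g * h = 2 * 9.81 * 0.287 = 5.63094
sqrt(5.63094) = 2.37296 m/s
P = 77.9 * 9.81 * 2.37296 = 1813.41 W

1813.41 W


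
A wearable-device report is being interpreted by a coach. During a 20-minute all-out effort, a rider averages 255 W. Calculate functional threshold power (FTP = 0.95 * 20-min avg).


FTP = 0.95 * 255
= 242.25 W

242.25 W


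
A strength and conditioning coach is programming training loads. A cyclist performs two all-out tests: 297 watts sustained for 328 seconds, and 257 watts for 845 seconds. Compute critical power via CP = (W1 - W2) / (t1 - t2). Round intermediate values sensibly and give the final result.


W1 = P1 * t1 = 297 * 328 = 97416 J
W2 = P2 * t2 = 257 * 845 = 217165 J
CP = (97416 - 217165) / (328 - 845)
= 231.62 W

231.62 W


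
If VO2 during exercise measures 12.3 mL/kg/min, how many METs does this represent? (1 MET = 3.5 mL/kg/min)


METs = VO2 / 3.5 = 12.3 / 3.5 = 3.51

3.51 METs


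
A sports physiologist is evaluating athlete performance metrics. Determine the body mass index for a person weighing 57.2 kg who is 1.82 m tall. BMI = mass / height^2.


BMI = mass / height^2
= 57.2 / 1.82^2
= 57.2 / 3.3124
= 17.27 kg/m^2

17.27 kg/m^2


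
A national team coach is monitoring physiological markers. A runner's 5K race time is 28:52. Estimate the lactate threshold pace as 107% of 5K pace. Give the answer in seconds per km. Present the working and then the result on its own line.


Total race time = 28*60 + 52 = 1732 seconds
5K pace = 1732 / 5 = 346.4 sec/km
LT pace = 346.4 * 1.07 = 370.65 sec/km

370.65 s/km


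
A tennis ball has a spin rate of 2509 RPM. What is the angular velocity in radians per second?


Convert RPM to rad/s: multiply by 2*pi and divide by 60
omega = 2509 * 2 * pi / 60
= 262.742 rad/s

262.742 rad/s


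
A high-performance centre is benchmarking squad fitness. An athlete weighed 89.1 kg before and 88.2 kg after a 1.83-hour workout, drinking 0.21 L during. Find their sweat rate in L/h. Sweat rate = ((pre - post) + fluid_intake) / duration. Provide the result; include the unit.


Body mass change = 0.9 kg
Total sweat loss = 0.9 + 0.21 = 1.11 L
Rate = 1.11 / 1.83 = 0.607 L/h

0.607 L/h


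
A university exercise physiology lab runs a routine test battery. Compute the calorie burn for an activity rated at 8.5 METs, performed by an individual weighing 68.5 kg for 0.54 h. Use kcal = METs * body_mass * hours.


Product of METs and mass = 8.5 * 68.5 = 582.25
Total kcal = 582.25 * 0.54 = 314.42 kcal

314.42 kcal


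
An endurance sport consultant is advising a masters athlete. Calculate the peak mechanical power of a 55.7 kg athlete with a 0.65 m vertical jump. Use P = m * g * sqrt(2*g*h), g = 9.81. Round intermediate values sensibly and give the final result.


First, sqrt(2gh) = sqrt(2 * 9.81 * 0.65)
= sqrt(12.753) = 3.571134 m/s
Power = 55.7 * 9.81 * 3.571134 = 1951.33 W

1951.33 W


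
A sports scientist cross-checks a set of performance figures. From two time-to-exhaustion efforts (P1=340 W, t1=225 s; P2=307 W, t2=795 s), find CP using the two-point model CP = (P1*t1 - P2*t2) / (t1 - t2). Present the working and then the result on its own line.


Work in trial 1 = 76500 J
Work in trial 2 = 244065 J
Delta work = -167565 J
Delta time = -570 s
CP = -167565 / -570 = 293.97 W

293.97 W


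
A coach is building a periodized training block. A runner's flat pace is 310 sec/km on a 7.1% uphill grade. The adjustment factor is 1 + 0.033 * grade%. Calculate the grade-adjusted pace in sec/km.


Factor = 1 + 0.033 * 7.1 = 1.2343
Adjusted pace = 310 * 1.2343
= 382.63 sec/km

382.63 s/km


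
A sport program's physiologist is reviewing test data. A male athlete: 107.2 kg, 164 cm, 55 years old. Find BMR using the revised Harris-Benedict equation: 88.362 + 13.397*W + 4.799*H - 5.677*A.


Intercept = 88.362
Weight contribution = 13.397 * 107.2 = 1436.1584
Height contribution = 4.799 * 164 = 787.036
Age contribution = 5.677 * 55 = 312.235
BMR = 88.362 + 1436.1584 + 787.036 - 312.235
= 1999.32 kcal/day

1999.32 kcal/day


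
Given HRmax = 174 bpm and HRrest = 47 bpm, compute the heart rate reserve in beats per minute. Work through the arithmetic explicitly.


Heart rate reserve = maximum HR minus resting HR
HRR = 174 - 47 = 127 bpm

127 bpm


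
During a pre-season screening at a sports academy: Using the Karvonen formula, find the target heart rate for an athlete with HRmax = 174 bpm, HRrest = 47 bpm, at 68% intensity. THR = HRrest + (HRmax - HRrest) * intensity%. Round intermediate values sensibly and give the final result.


HRR = 174 - 47 = 127
THR = 47 + 127 * 0.68
= 47 + 86.36
= 133.36 bpm

133.36 bpm


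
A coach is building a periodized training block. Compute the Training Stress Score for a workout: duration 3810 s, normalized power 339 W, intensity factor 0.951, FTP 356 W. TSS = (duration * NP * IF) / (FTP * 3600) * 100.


Product = 3810 * 339 * 0.951 = 1228302.09
Base = 356 * 3600 = 1281600
TSS = 1228302.09 / 1281600 * 100 = 95.84

95.84 TSS


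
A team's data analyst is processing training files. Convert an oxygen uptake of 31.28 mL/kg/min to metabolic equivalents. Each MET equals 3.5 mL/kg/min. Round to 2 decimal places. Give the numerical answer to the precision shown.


One MET = 3.5 mL/kg/min
Number of METs = 31.28 / 3.5
= 8.94 METs

8.94 METs


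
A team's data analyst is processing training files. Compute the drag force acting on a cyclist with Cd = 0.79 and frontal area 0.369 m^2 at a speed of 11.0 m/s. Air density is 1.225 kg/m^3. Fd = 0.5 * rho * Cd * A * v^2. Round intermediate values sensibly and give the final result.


Step 1: v^2 = 121.0
Step 2: Fd = 0.5 * 1.225 * 0.79 * 0.369 * 121.0
= 21.605 N

21.605 N


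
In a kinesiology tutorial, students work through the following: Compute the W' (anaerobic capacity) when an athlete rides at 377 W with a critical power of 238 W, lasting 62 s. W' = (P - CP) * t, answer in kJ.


Above-CP power = 139 W
Duration = 62 s
W' = 139 * 62 = 8618 J
Convert: 8618 / 1000 = 8.618 kJ

8.618 kJ


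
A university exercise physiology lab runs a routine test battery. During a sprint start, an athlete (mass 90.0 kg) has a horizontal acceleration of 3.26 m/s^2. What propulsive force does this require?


Propulsive force = mass * acceleration
= 90.0 kg * 3.26 m/s^2
= 293.4 N

293.4 N


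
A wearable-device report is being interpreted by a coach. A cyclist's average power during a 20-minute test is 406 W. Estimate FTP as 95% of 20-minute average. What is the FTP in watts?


FTP = 20-min power * 0.95
= 406 * 0.95
= 385.7 W

385.7 W


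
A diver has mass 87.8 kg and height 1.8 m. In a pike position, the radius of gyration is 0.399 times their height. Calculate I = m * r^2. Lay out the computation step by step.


r = 0.399 * 1.8 = 0.7182 m
I = m * r^2 = 87.8 * 0.515811 = 45.288 kg*m^2

45.288 kg*m^2


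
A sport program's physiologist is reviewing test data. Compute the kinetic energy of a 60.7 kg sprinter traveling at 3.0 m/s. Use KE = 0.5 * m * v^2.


Velocity squared = 9.0
KE = 0.5 * 60.7 * 9.0 = 273.15 J

273.15 J


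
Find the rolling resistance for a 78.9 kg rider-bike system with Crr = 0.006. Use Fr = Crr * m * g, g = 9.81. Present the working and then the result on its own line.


m * g = 78.9 * 9.81 = 774.009 N
Fr = 0.006 * 774.009 = 4.644 N

4.644 N


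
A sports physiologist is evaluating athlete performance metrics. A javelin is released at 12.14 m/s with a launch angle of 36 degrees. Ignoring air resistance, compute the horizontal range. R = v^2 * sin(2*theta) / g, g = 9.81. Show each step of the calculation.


Launch speed squared = 147.3796
sin(2 * 36 deg) = 0.951057
Range = 147.3796 * 0.951057 / 9.81
= 14.288 m

14.288 m


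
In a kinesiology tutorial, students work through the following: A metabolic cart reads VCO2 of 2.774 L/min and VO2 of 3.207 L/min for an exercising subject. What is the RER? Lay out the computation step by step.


RER = VCO2 / VO2 = 2.774 / 3.207 = 0.865

0.865


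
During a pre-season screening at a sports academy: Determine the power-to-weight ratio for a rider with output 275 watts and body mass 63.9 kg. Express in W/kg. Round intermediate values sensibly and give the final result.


P/W = 275 / 63.9 = 4.304 W/kg

4.304 W/kg


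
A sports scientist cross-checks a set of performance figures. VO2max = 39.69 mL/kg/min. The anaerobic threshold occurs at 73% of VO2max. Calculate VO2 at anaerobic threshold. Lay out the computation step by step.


AT fraction = 73 / 100 = 0.73
AT VO2 = 39.69 * 0.73
= 28.97 mL/kg/min

28.97 mL/kg/min


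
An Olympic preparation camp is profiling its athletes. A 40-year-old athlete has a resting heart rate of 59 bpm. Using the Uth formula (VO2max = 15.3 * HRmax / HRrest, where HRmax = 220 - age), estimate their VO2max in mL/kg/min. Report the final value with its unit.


HRmax = 220 - 40 = 180 bpm
Ratio = HRmax / HRrest = 180 / 59 = 3.0508
VO2max = 15.3 * 3.0508 = 46.68 mL/kg/min

46.68 mL/kg/min


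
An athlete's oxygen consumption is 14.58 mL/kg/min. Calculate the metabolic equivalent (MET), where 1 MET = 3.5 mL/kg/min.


MET = VO2 / 3.5
= 14.58 / 3.5
= 4.17 METs

4.17 METs


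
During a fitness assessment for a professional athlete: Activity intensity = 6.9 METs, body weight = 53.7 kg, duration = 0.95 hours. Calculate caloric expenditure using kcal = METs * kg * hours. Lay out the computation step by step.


kcal = 6.9 * 53.7 * 0.95
= 370.53 * 0.95
= 352.0 kcal

352.0 kcal


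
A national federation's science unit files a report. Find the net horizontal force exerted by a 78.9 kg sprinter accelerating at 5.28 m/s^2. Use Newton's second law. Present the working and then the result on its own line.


Newton's second law: F = m * a
F = 78.9 * 5.28 = 416.59 N

416.59 N


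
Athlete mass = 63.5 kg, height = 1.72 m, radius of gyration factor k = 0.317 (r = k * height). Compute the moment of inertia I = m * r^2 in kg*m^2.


r = k * height = 0.317 * 1.72 = 0.54524 m
r^2 = 0.54524^2 = 0.297287
I = 63.5 * 0.297287 = 18.878 kg*m^2

18.878 kg*m^2


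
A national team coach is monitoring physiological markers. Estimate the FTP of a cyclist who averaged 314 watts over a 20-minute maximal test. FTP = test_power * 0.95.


FTP = 314 * 0.95 = 298.3 W

298.3 W


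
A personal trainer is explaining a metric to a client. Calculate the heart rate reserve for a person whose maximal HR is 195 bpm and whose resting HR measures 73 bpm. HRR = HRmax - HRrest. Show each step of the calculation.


HRmax = 195 bpm
HRrest = 73 bpm
HRR = 195 - 73 = 122 bpm

122 bpm


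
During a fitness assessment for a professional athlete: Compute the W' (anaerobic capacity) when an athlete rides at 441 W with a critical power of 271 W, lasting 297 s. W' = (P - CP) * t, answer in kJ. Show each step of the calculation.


Above-CP power = 170 W
Duration = 297 s
W' = 170 * 297 = 50490 J
Convert: 50490 / 1000 = 50.49 kJ

50.49 kJ


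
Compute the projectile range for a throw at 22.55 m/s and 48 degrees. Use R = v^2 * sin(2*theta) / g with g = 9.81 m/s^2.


Two times the angle = 96 degrees
sin(96) = 0.994522
R = 508.5025 * 0.994522 / 9.81 = 51.551 m

51.551 m


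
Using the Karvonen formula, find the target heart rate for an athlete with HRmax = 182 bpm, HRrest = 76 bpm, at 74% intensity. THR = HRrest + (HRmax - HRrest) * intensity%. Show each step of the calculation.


HRR = 182 - 76 = 106
THR = 76 + 106 * 0.74
= 76 + 78.44
= 154.44 bpm

154.44 bpm


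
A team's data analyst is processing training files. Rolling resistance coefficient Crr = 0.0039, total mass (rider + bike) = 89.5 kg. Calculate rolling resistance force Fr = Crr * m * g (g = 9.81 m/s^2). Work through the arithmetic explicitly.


Fr = Crr * m * g
= 0.0039 * 89.5 * 9.81
= 3.424 N

3.424 N


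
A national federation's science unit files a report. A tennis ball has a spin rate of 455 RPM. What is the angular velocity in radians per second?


Convert RPM to rad/s: multiply by 2*pi and divide by 60
omega = 455 * 2 * pi / 60
= 47.647 rad/s

47.647 rad/s


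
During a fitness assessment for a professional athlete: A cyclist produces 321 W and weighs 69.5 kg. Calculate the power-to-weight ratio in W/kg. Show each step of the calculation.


P/W = power / mass
= 321 / 69.5
= 4.619 W/kg

4.619 W/kg


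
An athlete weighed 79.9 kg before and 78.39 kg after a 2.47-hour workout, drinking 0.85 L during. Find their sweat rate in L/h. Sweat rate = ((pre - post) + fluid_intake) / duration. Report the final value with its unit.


Body mass change = 1.51 kg
Total sweat loss = 1.51 + 0.85 = 2.36 L
Rate = 2.36 / 2.47 = 0.955 L/h

0.955 L/h


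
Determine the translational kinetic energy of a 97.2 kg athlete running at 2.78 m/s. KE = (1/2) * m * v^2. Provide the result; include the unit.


KE = 0.5 * m * v^2
= 0.5 * 97.2 * 2.78^2
= 0.5 * 97.2 * 7.7284
= 375.6 J

375.6 J


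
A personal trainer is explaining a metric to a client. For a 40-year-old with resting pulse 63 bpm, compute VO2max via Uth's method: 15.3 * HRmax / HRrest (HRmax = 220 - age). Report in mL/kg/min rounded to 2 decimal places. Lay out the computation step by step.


Step 1: HRmax = 220 - 40 = 180 bpm
Step 2: Ratio = 180 / 63 = 2.8571
Step 3: VO2max = 15.3 * 2.8571 = 43.71 mL/kg/min

43.71 mL/kg/min


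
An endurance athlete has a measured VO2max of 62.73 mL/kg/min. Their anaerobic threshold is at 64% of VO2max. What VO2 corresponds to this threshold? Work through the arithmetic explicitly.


Anaerobic threshold VO2 = VO2max * 64%
= 62.73 * 0.64
= 40.15 mL/kg/min

40.15 mL/kg/min


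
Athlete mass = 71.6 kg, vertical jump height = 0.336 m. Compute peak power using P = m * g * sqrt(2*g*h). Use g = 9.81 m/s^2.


sqrt(2 * 9.81 * 0.336) = sqrt(6.59232) = 2.567551 m/s
P = 71.6 * 9.81 * 2.567551
= 1803.44 W

1803.44 W


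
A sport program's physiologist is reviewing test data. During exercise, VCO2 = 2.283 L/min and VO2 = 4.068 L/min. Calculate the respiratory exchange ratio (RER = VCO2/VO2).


RER = VCO2 / VO2
= 2.283 / 4.068
= 0.5612

0.5612


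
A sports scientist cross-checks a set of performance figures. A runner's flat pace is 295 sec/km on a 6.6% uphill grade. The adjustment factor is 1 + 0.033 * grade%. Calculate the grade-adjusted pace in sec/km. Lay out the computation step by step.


Factor = 1 + 0.033 * 6.6 = 1.2178
Adjusted pace = 295 * 1.2178
= 359.25 sec/km

359.25 s/km


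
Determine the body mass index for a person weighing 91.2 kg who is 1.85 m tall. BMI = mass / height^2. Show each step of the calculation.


BMI = mass / height^2
= 91.2 / 1.85^2
= 91.2 / 3.4225
= 26.65 kg/m^2

26.65 kg/m^2


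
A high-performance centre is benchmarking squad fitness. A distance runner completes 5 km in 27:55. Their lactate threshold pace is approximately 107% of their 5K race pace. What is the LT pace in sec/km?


Convert to seconds: 27 min 55 s = 1675 s
Pace per km = 1675 / 5 = 335.0 s/km
LT pace = 335.0 * 1.07 = 358.45 s/km

358.45 s/km


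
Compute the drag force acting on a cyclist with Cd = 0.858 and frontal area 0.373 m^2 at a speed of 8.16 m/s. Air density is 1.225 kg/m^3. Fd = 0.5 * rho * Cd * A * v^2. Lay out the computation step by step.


Step 1: v^2 = 66.5856
Step 2: Fd = 0.5 * 1.225 * 0.858 * 0.373 * 66.5856
= 13.052 N

13.052 N


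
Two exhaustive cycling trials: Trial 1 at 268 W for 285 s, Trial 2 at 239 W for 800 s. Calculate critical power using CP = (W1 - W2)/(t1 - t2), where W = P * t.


W1 = 268 * 285 = 76380 J
W2 = 239 * 800 = 191200 J
CP = (76380 - 191200) / (285 - 800)
= -114820 / -515
= 222.95 W

222.95 W


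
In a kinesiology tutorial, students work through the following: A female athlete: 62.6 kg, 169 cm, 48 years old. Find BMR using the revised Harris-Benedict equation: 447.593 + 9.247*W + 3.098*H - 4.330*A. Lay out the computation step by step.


Intercept = 447.593
Weight contribution = 9.247 * 62.6 = 578.8622
Height contribution = 3.098 * 169 = 523.562
Age contribution = 4.33 * 48 = 207.84
BMR = 447.593 + 578.8622 + 523.562 - 207.84
= 1342.18 kcal/day

1342.18 kcal/day


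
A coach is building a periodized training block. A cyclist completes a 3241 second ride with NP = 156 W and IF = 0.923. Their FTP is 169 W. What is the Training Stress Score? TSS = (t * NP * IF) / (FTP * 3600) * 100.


t * NP * IF = 3241 * 156 * 0.923 = 466665.108
FTP * 3600 = 608400
TSS = (466665.108 / 608400) * 100 = 76.7

76.7 TSS


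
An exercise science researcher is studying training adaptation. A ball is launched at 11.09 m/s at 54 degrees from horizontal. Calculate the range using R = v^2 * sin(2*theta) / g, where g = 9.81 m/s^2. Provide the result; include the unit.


sin(2 * 54) = sin(108) = 0.951057
v^2 = 11.09^2 = 122.9881
R = 122.9881 * 0.951057 / 9.81
= 11.923 m

11.923 m


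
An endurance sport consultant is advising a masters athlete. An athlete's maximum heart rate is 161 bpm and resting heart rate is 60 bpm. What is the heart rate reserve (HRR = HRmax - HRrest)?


HRR = HRmax - HRrest
= 161 - 60
= 101 bpm

101 bpm


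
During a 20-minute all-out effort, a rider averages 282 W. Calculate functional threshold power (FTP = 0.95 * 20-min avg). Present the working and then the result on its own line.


FTP = 0.95 * 282
= 267.9 W

267.9 W


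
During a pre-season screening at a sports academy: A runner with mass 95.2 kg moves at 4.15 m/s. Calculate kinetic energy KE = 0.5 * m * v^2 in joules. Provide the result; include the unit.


v^2 = 4.15^2 = 17.2225
KE = 0.5 * 95.2 * 17.2225
= 819.79 J

819.79 J


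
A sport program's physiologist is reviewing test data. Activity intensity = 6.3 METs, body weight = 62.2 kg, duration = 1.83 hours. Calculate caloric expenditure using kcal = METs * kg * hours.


kcal = 6.3 * 62.2 * 1.83
= 391.86 * 1.83
= 717.1 kcal

717.1 kcal


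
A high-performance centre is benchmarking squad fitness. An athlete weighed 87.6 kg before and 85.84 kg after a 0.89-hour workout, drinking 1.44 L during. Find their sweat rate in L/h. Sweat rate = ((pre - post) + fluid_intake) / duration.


Body mass change = 1.76 kg
Total sweat loss = 1.76 + 1.44 = 3.2 L
Rate = 3.2 / 0.89 = 3.596 L/h

3.596 L/h


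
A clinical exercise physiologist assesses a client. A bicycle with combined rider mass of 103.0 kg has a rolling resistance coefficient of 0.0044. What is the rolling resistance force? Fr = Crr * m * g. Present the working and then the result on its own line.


Fr = 0.0044 * 103.0 * 9.81
= 0.4532 * 9.81
= 4.446 N

4.446 N


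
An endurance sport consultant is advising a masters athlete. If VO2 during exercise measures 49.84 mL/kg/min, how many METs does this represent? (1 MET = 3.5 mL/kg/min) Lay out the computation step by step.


METs = VO2 / 3.5 = 49.84 / 3.5 = 14.24

14.24 METs


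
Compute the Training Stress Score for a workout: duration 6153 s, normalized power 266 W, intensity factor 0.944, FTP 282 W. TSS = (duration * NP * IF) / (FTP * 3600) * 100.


Product = 6153 * 266 * 0.944 = 1545042.912
Base = 282 * 3600 = 1015200
TSS = 1545042.912 / 1015200 * 100 = 152.19

152.19 TSS


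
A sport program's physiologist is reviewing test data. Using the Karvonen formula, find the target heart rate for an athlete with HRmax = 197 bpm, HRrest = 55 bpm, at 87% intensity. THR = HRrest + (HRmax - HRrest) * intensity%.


HRR = 197 - 55 = 142
THR = 55 + 142 * 0.87
= 55 + 123.54
= 178.54 bpm

178.54 bpm


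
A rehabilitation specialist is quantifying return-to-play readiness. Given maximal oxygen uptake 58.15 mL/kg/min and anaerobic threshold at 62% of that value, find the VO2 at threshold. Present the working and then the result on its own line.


Percentage as decimal = 0.62
VO2 at AT = 58.15 * 0.62 = 36.05 mL/kg/min

36.05 mL/kg/min


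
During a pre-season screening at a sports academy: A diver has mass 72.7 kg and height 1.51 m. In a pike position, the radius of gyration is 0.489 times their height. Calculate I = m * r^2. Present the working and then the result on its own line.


r = 0.489 * 1.51 = 0.73839 m
I = m * r^2 = 72.7 * 0.54522 = 39.637 kg*m^2

39.637 kg*m^2


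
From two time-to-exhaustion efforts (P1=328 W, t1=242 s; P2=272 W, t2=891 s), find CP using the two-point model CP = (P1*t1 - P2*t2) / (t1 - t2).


Work in trial 1 = 79376 J
Work in trial 2 = 242352 J
Delta work = -162976 J
Delta time = -649 s
CP = -162976 / -649 = 251.12 W

251.12 W


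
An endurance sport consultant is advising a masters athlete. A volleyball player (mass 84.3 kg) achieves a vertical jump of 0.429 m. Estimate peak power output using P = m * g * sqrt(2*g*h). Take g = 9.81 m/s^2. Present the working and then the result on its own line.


2 * g * h = 2 * 9.81 * 0.429 = 8.41698
sqrt(8.41698) = 2.901203 m/s
P = 84.3 * 9.81 * 2.901203 = 2399.25 W

2399.25 W


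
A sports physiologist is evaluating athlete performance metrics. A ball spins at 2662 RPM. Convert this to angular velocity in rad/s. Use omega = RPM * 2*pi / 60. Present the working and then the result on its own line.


omega = 2662 * 2 * pi / 60
= 2662 * 6.28318531 / 60
= 16725.839 / 60
= 278.764 rad/s

278.764 rad/s


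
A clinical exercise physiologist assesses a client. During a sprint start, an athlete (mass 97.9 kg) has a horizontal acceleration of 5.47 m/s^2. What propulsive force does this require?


Propulsive force = mass * acceleration
= 97.9 kg * 5.47 m/s^2
= 535.51 N

535.51 N


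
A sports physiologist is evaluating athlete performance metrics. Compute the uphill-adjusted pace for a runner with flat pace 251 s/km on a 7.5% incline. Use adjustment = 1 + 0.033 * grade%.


Adjustment factor = 1 + 0.033 * 7.5 = 1.2475
Grade-adjusted pace = 251 * 1.2475 = 313.12 s/km

313.12 s/km


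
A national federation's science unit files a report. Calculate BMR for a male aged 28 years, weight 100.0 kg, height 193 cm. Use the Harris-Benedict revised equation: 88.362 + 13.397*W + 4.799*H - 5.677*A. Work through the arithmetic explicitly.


Substituting values:
W term = 13.397 * 100.0 = 1339.7
H term = 4.799 * 193 = 926.207
A term = 5.677 * 28 = 158.956
BMR = 2195.31 kcal/day

2195.31 kcal/day


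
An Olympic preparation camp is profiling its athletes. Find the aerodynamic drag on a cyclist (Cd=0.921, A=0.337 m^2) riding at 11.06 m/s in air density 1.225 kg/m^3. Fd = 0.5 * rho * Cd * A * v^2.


Fd = 0.5 * 1.225 * 0.921 * 0.337 * 11.06^2
= 0.5 * 1.225 * 0.921 * 0.337 * 122.3236
= 23.254 N

23.254 N


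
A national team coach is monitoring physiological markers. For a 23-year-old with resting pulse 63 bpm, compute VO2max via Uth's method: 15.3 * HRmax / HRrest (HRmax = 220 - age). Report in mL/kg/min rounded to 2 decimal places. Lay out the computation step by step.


Step 1: HRmax = 220 - 23 = 197 bpm
Step 2: Ratio = 197 / 63 = 3.127
Step 3: VO2max = 15.3 * 3.127 = 47.84 mL/kg/min

47.84 mL/kg/min


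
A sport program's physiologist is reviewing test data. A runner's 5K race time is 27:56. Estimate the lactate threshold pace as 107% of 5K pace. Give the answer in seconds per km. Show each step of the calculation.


Total race time = 27*60 + 56 = 1676 seconds
5K pace = 1676 / 5 = 335.2 sec/km
LT pace = 335.2 * 1.07 = 358.66 sec/km

358.66 s/km


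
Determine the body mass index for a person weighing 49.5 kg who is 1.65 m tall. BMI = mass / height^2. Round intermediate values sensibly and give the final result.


BMI = mass / height^2
= 49.5 / 1.65^2
= 49.5 / 2.7225
= 18.18 kg/m^2

18.18 kg/m^2


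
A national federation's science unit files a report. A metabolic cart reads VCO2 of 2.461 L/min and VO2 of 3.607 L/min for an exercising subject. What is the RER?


RER = VCO2 / VO2 = 2.461 / 3.607 = 0.6823

0.6823


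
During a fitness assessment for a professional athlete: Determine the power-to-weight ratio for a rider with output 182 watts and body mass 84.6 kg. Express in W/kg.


P/W = 182 / 84.6 = 2.151 W/kg

2.151 W/kg


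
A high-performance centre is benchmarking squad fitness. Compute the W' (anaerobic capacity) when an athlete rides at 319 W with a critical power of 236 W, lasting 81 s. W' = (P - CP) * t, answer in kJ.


Above-CP power = 83 W
Duration = 81 s
W' = 83 * 81 = 6723 J
Convert: 6723 / 1000 = 6.723 kJ

6.723 kJ


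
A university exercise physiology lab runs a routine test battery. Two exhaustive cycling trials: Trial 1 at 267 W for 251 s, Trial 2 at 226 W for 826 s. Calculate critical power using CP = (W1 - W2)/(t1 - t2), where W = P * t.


W1 = 267 * 251 = 67017 J
W2 = 226 * 826 = 186676 J
CP = (67017 - 186676) / (251 - 826)
= -119659 / -575
= 208.1 W

208.1 W


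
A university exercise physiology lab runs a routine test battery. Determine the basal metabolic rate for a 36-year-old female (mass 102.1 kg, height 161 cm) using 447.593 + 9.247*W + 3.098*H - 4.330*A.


BMR = 447.593 + 9.247*102.1 + 3.098*161 - 4.330*36
= 1734.61 kcal/day

1734.61 kcal/day


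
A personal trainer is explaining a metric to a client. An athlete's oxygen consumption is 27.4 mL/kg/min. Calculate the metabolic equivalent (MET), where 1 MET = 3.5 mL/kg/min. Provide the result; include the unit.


MET = VO2 / 3.5
= 27.4 / 3.5
= 7.83 METs

7.83 METs


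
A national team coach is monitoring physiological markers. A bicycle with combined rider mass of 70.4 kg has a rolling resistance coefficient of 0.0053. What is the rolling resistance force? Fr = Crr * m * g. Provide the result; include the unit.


Fr = 0.0053 * 70.4 * 9.81
= 0.37312 * 9.81
= 3.66 N

3.66 N


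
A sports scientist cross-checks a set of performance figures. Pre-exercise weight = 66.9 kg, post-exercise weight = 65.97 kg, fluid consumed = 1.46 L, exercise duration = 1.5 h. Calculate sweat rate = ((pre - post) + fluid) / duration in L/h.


Weight loss = 66.9 - 65.97 = 0.93 kg (approx L)
Total sweat = 0.93 + 1.46 = 2.39 L
Sweat rate = 2.39 / 1.5 = 1.593 L/h

1.593 L/h


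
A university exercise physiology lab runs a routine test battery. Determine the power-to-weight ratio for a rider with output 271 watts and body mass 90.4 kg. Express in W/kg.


P/W = 271 / 90.4 = 2.998 W/kg

2.998 W/kg


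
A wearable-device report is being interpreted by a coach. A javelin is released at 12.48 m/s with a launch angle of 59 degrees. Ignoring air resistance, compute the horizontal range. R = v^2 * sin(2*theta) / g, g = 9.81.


Launch speed squared = 155.7504
sin(2 * 59 deg) = 0.882948
Range = 155.7504 * 0.882948 / 9.81
= 14.018 m

14.018 m


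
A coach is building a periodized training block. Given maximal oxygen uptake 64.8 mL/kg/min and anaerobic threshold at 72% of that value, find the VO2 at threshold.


Percentage as decimal = 0.72
VO2 at AT = 64.8 * 0.72 = 46.66 mL/kg/min

46.66 mL/kg/min


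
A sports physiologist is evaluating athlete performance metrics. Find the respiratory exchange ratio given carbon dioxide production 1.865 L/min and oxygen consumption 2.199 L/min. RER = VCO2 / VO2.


VCO2 = 1.865 L/min
VO2 = 2.199 L/min
RER = 1.865 / 2.199 = 0.8481

0.8481


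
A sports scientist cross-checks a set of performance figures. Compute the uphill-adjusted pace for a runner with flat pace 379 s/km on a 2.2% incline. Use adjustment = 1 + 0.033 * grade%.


Adjustment factor = 1 + 0.033 * 2.2 = 1.0726
Grade-adjusted pace = 379 * 1.0726 = 406.52 s/km

406.52 s/km


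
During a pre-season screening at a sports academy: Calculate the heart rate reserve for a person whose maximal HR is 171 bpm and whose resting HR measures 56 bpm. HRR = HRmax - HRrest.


HRmax = 171 bpm
HRrest = 56 bpm
HRR = 171 - 56 = 115 bpm

115 bpm


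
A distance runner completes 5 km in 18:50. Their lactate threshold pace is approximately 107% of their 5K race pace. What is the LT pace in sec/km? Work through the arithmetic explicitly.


Convert to seconds: 18 min 50 s = 1130 s
Pace per km = 1130 / 5 = 226.0 s/km
LT pace = 226.0 * 1.07 = 241.82 s/km

241.82 s/km


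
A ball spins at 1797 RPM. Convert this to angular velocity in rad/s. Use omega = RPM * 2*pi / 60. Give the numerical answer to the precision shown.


omega = 1797 * 2 * pi / 60
= 1797 * 6.28318531 / 60
= 11290.884 / 60
= 188.181 rad/s

188.181 rad/s


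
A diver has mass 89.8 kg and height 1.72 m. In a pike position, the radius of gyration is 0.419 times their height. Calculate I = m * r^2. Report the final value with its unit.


r = 0.419 * 1.72 = 0.72068 m
I = m * r^2 = 89.8 * 0.51938 = 46.64 kg*m^2

46.64 kg*m^2


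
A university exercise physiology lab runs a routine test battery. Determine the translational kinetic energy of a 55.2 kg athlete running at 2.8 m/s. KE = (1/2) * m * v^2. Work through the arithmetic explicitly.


KE = 0.5 * m * v^2
= 0.5 * 55.2 * 2.8^2
= 0.5 * 55.2 * 7.84
= 216.38 J

216.38 J


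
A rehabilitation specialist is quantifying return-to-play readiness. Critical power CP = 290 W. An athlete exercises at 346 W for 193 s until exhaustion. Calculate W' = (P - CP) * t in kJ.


P - CP = 346 - 290 = 56 W
W' = 56 * 193 = 10808 J
= 10808 / 1000 = 10.808 kJ

10.808 kJ


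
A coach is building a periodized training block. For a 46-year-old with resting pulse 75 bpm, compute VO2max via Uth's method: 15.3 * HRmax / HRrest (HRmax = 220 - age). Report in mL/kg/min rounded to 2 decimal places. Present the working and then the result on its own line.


Step 1: HRmax = 220 - 46 = 174 bpm
Step 2: Ratio = 174 / 75 = 2.32
Step 3: VO2max = 15.3 * 2.32 = 35.5 mL/kg/min

35.5 mL/kg/min


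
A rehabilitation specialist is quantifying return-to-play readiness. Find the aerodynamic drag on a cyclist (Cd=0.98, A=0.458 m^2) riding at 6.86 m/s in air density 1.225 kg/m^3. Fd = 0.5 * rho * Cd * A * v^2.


Fd = 0.5 * 1.225 * 0.98 * 0.458 * 6.86^2
= 0.5 * 1.225 * 0.98 * 0.458 * 47.0596
= 12.937 N

12.937 N


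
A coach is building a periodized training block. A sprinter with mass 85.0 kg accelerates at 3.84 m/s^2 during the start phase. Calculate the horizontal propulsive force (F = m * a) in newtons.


F = m * a
= 85.0 * 3.84
= 326.4 N

326.4 N


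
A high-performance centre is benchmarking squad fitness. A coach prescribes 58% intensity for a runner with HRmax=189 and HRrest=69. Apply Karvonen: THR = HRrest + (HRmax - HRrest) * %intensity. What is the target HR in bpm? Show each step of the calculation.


Heart rate reserve = 189 - 69 = 120
Intensity fraction = 58 / 100 = 0.58
THR = 69 + 120 * 0.58 = 138.6 bpm

138.6 bpm


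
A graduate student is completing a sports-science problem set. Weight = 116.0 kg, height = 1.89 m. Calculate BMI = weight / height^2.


height^2 = 1.89^2 = 3.5721
BMI = 116.0 / 3.5721 = 32.47 kg/m^2

32.47 kg/m^2


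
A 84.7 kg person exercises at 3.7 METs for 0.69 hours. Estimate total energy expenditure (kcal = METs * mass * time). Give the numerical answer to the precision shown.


Energy = METs * mass(kg) * time(h)
= 3.7 * 84.7 * 0.69
= 216.24 kcal

216.24 kcal


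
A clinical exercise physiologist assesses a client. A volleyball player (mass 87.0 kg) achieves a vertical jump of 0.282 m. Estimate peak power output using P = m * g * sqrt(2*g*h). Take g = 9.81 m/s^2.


2 * g * h = 2 * 9.81 * 0.282 = 5.53284
sqrt(5.53284) = 2.352199 m/s
P = 87.0 * 9.81 * 2.352199 = 2007.53 W

2007.53 W


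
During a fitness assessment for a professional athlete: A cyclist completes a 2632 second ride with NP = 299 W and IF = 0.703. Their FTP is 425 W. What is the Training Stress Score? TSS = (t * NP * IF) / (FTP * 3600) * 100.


t * NP * IF = 2632 * 299 * 0.703 = 553238.504
FTP * 3600 = 1530000
TSS = (553238.504 / 1530000) * 100 = 36.16

36.16 TSS


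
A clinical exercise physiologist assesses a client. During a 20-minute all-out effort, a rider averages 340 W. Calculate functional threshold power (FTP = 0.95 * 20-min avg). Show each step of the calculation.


FTP = 0.95 * 340
= 323.0 W

323.0 W


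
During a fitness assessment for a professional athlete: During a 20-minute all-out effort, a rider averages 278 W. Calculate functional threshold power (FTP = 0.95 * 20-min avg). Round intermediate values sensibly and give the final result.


FTP = 0.95 * 278
= 264.1 W

264.1 W
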